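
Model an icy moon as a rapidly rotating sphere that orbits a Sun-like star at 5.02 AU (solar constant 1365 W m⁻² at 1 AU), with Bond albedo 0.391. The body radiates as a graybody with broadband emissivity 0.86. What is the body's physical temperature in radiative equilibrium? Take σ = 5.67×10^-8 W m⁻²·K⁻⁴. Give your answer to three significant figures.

114 K

Flux at the orbit: S = 1365/(5.02)² = 54.17 W m⁻².
Absorbed flux (global mean): S(1−α)/4 = 54.17·0.609/4 = 8.247 W m⁻².
Equating to εσT⁴ with ε = 0.86: T = (8.247/0.86σ)^(1/4) = 114.0 K.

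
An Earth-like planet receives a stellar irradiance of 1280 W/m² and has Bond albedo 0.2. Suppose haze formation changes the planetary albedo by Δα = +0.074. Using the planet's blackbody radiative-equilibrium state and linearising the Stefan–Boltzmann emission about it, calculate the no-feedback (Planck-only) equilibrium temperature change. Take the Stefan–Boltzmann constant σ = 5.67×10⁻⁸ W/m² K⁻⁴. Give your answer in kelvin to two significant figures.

Unperturbed T_e = [1280·(1−0.2)/(4σ)]^¼ = 259.2 K.
TOA radiative forcing: ΔF = −S·Δα/4 = −1280·(+0.074)/4 = -23.68 W/m².
Planck response: λ_P = 4σT_e³ = 4·5.67×10⁻⁸·(259.2)³ = 3.950 W/m²/K.
ΔT₀ = ΔF/λ_P = -23.68/3.950 = -5.99 K.

-6.0 kelvin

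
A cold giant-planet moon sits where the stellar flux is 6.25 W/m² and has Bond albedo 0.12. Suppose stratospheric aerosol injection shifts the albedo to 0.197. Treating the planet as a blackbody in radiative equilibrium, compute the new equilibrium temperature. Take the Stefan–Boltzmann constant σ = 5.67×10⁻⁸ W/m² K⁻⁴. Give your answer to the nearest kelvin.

69 K

With the new albedo, S(1−α₂)/4 = 1.255 W/m², so T₂ = 68.59 K.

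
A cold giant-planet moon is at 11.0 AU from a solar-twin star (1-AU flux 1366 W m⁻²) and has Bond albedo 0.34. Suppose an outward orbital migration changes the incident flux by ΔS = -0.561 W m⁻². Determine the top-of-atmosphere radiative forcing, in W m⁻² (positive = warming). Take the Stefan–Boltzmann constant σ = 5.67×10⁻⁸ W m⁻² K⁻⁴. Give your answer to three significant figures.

-0.0926 W m⁻²

Flux at the orbit: S = 1366/(11.0)² = 11.29 W m⁻².
ΔF = Δ[S(1−α)]/4 = (1−0.34)·-0.561/4 = -0.09256 W m⁻².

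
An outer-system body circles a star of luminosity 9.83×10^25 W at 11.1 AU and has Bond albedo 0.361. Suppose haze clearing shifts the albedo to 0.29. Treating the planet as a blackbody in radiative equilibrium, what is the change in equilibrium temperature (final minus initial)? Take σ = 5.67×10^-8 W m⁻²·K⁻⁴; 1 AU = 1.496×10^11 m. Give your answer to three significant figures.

d = 11.1 × 1.496×10^11 m = 1.661×10^12 m.
S = L/(4πd²) = 2.837 W m⁻².
Before: T₁ = [2.837·0.639/(4σ)]^(1/4) = 53.17 K.
Final:   T₂ = [S(1−0.29)/(4σ)]^(1/4) = 54.59 K.
Change: 54.59 − 53.17 = 1.419 K.

1.42 K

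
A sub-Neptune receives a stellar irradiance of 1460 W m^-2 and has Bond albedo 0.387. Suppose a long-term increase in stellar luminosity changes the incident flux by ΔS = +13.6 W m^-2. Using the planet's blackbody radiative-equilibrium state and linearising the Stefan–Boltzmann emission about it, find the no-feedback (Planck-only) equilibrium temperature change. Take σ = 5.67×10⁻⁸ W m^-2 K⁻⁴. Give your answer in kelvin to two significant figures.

0.58 kelvin

The baseline emission temperature is T_e = 250.6 K.
Only a fraction (1−α) is absorbed and it's spread over 4πR², so ΔF = (1−α)ΔS/4 = 2.084 W m^-2.
Planck response: λ_P = 4σT_e³ = 4·5.67×10⁻⁸·(250.6)³ = 3.571 W m^-2/K.
So ΔT₀ = 2.084/3.571 = 0.584 K.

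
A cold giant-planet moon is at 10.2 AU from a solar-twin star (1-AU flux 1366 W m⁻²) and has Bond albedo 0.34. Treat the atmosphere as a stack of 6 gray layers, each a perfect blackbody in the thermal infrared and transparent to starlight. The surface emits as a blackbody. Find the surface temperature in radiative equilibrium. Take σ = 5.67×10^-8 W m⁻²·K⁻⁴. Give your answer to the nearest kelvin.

128 K

Flux at the orbit: S = 1366/(10.2)² = 13.13 W m⁻².
The effective emission temperature is T_e = [S(1−α)/(4σ)]^¼ = 78.62 K.
With N = 6 opaque layers, T_s = (N+1)^(1/4)·T_e = 7^(1/4)·78.62 = 127.9 K.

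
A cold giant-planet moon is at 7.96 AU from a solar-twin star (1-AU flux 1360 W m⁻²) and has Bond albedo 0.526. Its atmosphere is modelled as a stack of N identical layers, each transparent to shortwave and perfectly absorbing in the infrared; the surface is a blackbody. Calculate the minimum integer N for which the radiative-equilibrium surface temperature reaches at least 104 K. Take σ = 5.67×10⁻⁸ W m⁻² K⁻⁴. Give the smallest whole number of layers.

Flux at the orbit: S = 1360/(7.96)² = 21.46 W m⁻².
The effective emission temperature is T_e = [S(1−α)/(4σ)]^¼ = 81.84 K.
Need (N+1)T_e⁴ ≥ T_s⁴, i.e. N+1 ≥ (104/81.84)⁴ = 2.608.
The minimum whole number is N = 2.

2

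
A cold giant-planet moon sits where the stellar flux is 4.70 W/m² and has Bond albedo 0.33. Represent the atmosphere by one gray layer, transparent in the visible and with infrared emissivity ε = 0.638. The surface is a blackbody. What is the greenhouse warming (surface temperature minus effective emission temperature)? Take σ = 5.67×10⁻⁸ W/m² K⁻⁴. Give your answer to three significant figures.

6.15 K

Effective emission temperature (TOA balance): σT_e⁴ = S(1−α)/4 = 0.7872 W/m² → T_e = 61.04 K.
The surface balance (absorbed SW + ε·downward IR = σT_s⁴) with T_a⁴ = T_s⁴/2 reduces to T_s = T_e·[2/(2−ε)]^¼ = 67.20 K.
T_s − T_e = 67.20 − 61.04 = 6.154 K.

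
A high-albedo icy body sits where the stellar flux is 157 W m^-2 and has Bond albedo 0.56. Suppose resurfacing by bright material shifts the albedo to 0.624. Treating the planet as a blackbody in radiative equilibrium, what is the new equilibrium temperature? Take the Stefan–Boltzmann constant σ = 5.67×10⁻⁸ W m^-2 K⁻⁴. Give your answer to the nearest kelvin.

127 K

With the new albedo, S(1−α₂)/4 = 14.76 W m^-2, so T₂ = 127.0 K.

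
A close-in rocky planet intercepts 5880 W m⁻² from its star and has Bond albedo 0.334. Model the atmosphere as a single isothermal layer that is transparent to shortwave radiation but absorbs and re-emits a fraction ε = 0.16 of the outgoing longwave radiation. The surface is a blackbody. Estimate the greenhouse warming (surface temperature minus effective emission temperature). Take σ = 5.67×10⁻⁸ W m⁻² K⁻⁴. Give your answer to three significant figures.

The planet radiates to space at T_e = [S(1−α)/(4σ)]^(1/4) = 362.5 K.
The surface balance (absorbed SW + ε·downward IR = σT_s⁴) with T_a⁴ = T_s⁴/2 reduces to T_s = T_e·[2/(2−ε)]^¼ = 370.1 K.
Greenhouse warming: T_s − T_e = 7.636 K.

7.64 K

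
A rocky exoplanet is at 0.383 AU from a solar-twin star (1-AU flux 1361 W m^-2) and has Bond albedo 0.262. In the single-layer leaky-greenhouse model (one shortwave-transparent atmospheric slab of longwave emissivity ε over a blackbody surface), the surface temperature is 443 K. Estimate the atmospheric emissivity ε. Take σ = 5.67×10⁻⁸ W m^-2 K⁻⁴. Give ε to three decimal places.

0.432

Irradiance scales as 1/d², so S = 1361 W m^-2 × (1/0.383)² = 9278 W m^-2.
TOA balance gives T_e = 416.8 K.
Since (2−ε)/2 = (T_e/T_s)⁴ = 0.7839, ε = 0.4322.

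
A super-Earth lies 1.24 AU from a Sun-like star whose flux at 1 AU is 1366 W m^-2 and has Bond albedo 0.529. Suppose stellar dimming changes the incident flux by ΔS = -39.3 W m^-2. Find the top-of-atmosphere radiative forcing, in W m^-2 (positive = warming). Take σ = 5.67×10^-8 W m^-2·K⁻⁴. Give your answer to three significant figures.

Irradiance scales as 1/d², so S = 1366 W m^-2 × (1/1.24)² = 888.4 W m^-2.
TOA radiative forcing: ΔF = (1−α)ΔS/4 = 0.471·(-39.3)/4 = -4.628 W m^-2.

-4.63 W m^-2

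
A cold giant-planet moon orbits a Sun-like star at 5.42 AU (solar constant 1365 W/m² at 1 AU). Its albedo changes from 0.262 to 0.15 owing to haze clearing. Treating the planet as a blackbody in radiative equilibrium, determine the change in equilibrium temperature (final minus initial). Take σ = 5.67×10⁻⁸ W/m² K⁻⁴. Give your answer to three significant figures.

3.99 K

By the inverse-square law, S = 1365/5.42² = 46.47 W/m².
Initial: T₁ = [S(1−0.262)/(4σ)]^(1/4) = 110.9 K.
Final:   T₂ = [S(1−0.15)/(4σ)]^(1/4) = 114.9 K.
Change: 114.9 − 110.9 = 3.987 K.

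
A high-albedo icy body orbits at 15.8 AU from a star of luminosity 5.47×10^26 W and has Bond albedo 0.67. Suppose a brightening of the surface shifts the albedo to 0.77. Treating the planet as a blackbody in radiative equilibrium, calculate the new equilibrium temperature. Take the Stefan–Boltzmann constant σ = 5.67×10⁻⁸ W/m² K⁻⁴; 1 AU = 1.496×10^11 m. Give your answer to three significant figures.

53.0 K

Orbital distance: d = 15.8 AU = 2.364×10^12 m.
S = L/(4πd²) = 7.791 W/m².
With the new albedo, S(1−α₂)/4 = 0.4480 W/m², so T₂ = 53.02 K.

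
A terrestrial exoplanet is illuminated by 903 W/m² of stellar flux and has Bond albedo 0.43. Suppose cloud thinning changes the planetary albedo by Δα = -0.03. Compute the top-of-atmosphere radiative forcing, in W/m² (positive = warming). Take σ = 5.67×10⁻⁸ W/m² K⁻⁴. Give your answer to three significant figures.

6.77 W/m²

ΔF = −(S/4)Δα = −(903.0/4)×(-0.03) = 6.772 W/m².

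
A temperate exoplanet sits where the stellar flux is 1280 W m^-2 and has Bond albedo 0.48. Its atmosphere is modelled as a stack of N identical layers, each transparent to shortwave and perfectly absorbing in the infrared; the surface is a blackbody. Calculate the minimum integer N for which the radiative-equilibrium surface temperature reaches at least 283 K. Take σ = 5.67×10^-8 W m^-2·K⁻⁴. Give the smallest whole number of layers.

Top-of-atmosphere balance: σT_e⁴ = S(1−α)/4 = 166.4 W m^-2 → T_e = 232.8 K.
Since T_s⁴ = (N+1)T_e⁴, we need N ≥ (T_s/T_e)⁴ − 1 = 1.186.
So N ≥ 1.186; the smallest integer is N = 2.

2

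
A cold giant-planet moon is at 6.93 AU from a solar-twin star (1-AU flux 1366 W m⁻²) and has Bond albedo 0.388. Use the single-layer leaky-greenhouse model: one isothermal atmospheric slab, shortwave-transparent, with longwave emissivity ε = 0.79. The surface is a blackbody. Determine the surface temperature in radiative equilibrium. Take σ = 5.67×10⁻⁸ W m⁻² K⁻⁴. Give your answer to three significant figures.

106 kelvin

By the inverse-square law, S = 1366/6.93² = 28.44 W m⁻².
The planet radiates to space at T_e = [S(1−α)/(4σ)]^(1/4) = 93.60 K.
The surface balance (absorbed SW + ε·downward IR = σT_s⁴) with T_a⁴ = T_s⁴/2 reduces to T_s = T_e·[2/(2−ε)]^¼ = 106.1 K.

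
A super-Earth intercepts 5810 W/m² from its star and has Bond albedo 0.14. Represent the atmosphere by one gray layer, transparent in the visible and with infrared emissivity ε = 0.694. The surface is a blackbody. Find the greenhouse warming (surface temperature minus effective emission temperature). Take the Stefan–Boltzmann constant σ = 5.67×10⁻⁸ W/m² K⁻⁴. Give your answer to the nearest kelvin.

At the top of the atmosphere, σT_e⁴ = S(1−α)/4 = 1249 W/m², giving T_e = 385.3 K.
For a single slab of emissivity ε, T_s⁴ = 2T_e⁴/(2−ε); thus T_s = 385.3·(1.531)^(1/4) = 428.6 K.
T_s − T_e = 428.6 − 385.3 = 43.31 K.

43 K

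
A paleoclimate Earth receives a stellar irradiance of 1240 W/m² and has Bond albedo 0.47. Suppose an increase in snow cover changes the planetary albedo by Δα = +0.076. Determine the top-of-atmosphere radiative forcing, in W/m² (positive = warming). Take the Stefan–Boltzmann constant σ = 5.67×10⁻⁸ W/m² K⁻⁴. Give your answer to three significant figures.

-23.6 W/m²

The change in absorbed flux is Δ[S(1−α)/4] = −SΔα/4 = -23.56 W/m².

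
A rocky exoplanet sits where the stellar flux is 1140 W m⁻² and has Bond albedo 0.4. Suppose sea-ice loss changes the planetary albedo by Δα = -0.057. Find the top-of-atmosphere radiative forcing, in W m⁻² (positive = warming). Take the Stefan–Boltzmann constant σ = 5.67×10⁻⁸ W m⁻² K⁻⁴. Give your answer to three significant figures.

16.2 W m⁻²

The change in absorbed flux is Δ[S(1−α)/4] = −SΔα/4 = 16.25 W m⁻².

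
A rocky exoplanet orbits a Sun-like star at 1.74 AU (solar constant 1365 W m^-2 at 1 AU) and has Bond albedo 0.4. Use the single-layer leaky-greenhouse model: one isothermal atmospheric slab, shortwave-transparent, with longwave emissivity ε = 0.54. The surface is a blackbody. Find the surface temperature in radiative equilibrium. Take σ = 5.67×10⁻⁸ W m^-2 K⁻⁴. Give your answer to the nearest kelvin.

Flux at the orbit: S = 1365/(1.74)² = 450.9 W m^-2.
Effective emission temperature (TOA balance): σT_e⁴ = S(1−α)/4 = 67.63 W m^-2 → T_e = 185.8 K.
The surface balance (absorbed SW + ε·downward IR = σT_s⁴) with T_a⁴ = T_s⁴/2 reduces to T_s = T_e·[2/(2−ε)]^¼ = 201.1 K.

201 K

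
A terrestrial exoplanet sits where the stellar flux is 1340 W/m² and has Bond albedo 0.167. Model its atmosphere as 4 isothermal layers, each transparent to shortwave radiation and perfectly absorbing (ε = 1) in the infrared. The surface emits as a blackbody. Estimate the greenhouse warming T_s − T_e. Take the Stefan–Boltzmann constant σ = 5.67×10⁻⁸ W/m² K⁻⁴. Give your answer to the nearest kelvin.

OLR = S(1−α)/4 = 279.1 W/m²; the top layer radiates at T_e = 264.9 K.
T_s = (N+1)^(1/4)·T_e = 396.1 K.
So the greenhouse effect raises the surface by 396.1 − 264.9 = 131.2 K.

131 kelvin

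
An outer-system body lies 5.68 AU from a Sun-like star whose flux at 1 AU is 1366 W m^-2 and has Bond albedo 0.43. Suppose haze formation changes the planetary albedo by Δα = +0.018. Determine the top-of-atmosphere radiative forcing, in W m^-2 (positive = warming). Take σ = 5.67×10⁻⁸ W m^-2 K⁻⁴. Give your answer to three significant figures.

Irradiance scales as 1/d², so S = 1366 W m^-2 × (1/5.68)² = 42.34 W m^-2.
ΔF = −(S/4)Δα = −(42.34/4)×(+0.018) = -0.1905 W m^-2.

-0.191 W m^-2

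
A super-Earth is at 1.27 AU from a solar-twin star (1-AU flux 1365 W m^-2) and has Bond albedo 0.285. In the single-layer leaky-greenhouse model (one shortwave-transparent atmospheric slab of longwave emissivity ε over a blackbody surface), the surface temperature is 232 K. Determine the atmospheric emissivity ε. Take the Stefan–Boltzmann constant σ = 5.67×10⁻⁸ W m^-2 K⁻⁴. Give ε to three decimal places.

0.158

Flux at the orbit: S = 1365/(1.27)² = 846.3 W m^-2.
First, T_e = [846.3·(1−0.285)/(4σ)]^(1/4) = 227.3 K.
T_s⁴ = T_e⁴·2/(2−ε) → ε = 2 − 2(T_e/T_s)⁴ = 2 − 2·(227.3/232)⁴ = 0.1581.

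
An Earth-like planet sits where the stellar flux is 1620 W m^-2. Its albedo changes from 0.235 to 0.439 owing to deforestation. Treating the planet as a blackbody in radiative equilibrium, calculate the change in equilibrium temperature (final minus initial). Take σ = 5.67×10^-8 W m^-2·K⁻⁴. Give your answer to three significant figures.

With α = 0.235, T₁ = 271.9 K.
With α = 0.439, T₂ = 251.6 K.
ΔT = T₂ − T₁ = -20.28 K.

-20.3 K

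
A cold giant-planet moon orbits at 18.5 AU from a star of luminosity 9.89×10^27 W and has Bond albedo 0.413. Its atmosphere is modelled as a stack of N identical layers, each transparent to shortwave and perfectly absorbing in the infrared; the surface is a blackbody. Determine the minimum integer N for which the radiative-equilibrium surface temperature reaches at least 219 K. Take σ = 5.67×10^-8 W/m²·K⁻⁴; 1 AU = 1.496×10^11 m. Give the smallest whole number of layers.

d = 18.5 × 1.496×10^11 m = 2.768×10^12 m.
Flux at the orbit: S = L/(4πd²) = 9.89×10^27/(4π·(2.77×10^12)²) = 102.7 W/m².
Top-of-atmosphere balance: σT_e⁴ = S(1−α)/4 = 15.08 W/m² → T_e = 127.7 K.
T_s = (N+1)^(1/4)·T_e ≥ 219 K requires N+1 ≥ (T_s/T_e)⁴ = (219/127.7)⁴ = 8.650.
The minimum whole number is N = 8.

8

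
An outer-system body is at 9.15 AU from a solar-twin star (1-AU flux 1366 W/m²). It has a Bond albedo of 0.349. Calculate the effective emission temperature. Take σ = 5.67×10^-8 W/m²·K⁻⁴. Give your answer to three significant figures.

82.7 kelvin

Irradiance scales as 1/d², so S = 1366 W/m² × (1/9.15)² = 16.32 W/m².
The planet absorbs (1−α)S over its disc πR² and re-emits over 4πR², so the mean absorbed flux is (1−0.349)·16.32/4 = 2.655 W/m².
In equilibrium σT⁴ equals this, so T = 82.72 K.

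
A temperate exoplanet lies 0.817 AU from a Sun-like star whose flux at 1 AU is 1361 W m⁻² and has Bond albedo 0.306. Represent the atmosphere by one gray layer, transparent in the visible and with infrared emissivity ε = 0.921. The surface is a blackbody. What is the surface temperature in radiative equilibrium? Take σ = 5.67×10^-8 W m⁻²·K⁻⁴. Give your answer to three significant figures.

Flux at the orbit: S = 1361/(0.817)² = 2039 W m⁻².
Effective emission temperature (TOA balance): σT_e⁴ = S(1−α)/4 = 353.8 W m⁻² → T_e = 281.0 K.
Surface balance with a leaky layer gives σT_s⁴ = σT_e⁴·2/(2−ε), so T_s = T_e·[2/(2−0.921)]^(1/4) = 327.9 K.

328 kelvin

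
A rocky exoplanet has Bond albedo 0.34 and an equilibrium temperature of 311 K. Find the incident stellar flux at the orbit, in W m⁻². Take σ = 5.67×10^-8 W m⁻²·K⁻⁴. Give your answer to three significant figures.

3210 W m⁻²

From S(1−α)/4 = σT⁴: S = 4σT⁴/(1−α).
σT⁴ = 5.67×10⁻⁸·(311)⁴ = 530.4 W m⁻².
S = 4·530.4/0.66 = 3215 W m⁻².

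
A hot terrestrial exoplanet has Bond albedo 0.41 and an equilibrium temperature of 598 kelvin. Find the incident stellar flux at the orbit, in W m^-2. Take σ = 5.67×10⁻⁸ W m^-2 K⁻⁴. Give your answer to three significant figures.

49200 W m^-2

From S(1−α)/4 = σT⁴: S = 4σT⁴/(1−α).
The emitted flux is σT⁴ = 7251 W m^-2.
So S = 4×7251/(1−0.41) = 49160 W m^-2.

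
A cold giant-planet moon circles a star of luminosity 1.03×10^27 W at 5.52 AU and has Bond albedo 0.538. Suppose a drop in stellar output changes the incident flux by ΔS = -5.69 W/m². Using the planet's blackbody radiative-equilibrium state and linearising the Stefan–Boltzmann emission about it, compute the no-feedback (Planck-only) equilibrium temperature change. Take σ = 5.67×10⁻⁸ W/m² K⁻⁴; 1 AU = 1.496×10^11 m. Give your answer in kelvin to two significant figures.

-1.5 kelvin

d = 5.52 × 1.496×10^11 m = 8.258×10^11 m.
Spreading L over a sphere of radius d: S = 1.03×10^27/(4π·8.26×10^11²) = 120.2 W/m².
Unperturbed T_e = [120.2·(1−0.538)/(4σ)]^¼ = 125.1 K.
TOA radiative forcing: ΔF = (1−α)ΔS/4 = 0.462·(-5.69)/4 = -0.6572 W/m².
Linearising σT⁴ gives d(σT⁴)/dT = 4σT_e³ = 0.4439 W/m² per K.
Hence the no-feedback warming is ΔF/(4σT_e³) = -1.48 K.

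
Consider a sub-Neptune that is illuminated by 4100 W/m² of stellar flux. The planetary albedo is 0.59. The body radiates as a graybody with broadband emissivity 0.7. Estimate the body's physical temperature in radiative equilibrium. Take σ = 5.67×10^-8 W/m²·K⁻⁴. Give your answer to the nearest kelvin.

321 kelvin

Averaging over the sphere, the absorbed flux is S(1−α)/4 = 420.3 W/m².
Equating to εσT⁴ with ε = 0.7: T = (420.3/0.7σ)^(1/4) = 320.8 K.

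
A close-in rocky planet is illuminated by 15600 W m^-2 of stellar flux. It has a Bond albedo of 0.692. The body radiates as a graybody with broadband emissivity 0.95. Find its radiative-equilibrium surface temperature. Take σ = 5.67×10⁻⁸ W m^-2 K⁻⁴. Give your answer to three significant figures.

Averaging over the sphere, the absorbed flux is S(1−α)/4 = 1201 W m^-2.
Equating to εσT⁴ with ε = 0.95: T = (1201/0.95σ)^(1/4) = 386.4 K.

386 K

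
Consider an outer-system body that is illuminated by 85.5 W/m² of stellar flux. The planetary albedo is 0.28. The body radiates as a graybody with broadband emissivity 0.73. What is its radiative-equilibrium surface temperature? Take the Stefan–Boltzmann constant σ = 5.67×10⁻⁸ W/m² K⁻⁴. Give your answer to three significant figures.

Absorbed flux (global mean): S(1−α)/4 = 85.50·0.72/4 = 15.39 W/m².
Equating to εσT⁴ with ε = 0.73: T = (15.39/0.73σ)^(1/4) = 138.9 K.

139 kelvin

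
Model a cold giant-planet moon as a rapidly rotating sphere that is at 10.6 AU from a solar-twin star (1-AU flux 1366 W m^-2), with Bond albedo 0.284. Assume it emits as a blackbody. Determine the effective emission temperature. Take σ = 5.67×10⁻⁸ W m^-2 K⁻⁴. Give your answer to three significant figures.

78.7 K

Irradiance scales as 1/d², so S = 1366 W m^-2 × (1/10.6)² = 12.16 W m^-2.
Averaging over the sphere, the absorbed flux is S(1−α)/4 = 2.176 W m^-2.
Balancing against σT⁴: T = (2.176/5.67×10⁻⁸)^(1/4) = 78.71 K.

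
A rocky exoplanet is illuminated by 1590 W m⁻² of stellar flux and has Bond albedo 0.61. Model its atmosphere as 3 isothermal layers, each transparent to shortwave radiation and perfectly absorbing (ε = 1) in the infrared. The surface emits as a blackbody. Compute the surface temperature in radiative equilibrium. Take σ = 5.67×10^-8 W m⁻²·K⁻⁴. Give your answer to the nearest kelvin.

OLR = S(1−α)/4 = 155.0 W m⁻²; the top layer radiates at T_e = 228.7 K.
For an N-layer opaque stack, T_s⁴ = (N+1)T_e⁴, hence T_s = (4)^(1/4)×228.7 K = 323.4 K.

323 kelvin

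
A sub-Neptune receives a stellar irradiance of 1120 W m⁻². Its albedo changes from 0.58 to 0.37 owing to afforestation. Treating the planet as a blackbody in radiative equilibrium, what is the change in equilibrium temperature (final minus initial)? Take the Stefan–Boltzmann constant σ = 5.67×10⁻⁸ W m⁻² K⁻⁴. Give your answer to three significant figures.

Initial: T₁ = [S(1−0.58)/(4σ)]^(1/4) = 213.4 K.
Final:   T₂ = [S(1−0.37)/(4σ)]^(1/4) = 236.2 K.
Change: 236.2 − 213.4 = 22.77 K.

22.8 K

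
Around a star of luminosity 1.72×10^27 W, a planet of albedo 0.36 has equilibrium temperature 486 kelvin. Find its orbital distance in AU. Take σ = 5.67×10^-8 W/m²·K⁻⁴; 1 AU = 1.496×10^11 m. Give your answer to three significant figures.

0.556 AU

The flux needed for this T is 4σT⁴/(1−0.36) = 19770 W/m².
S = L/(4πd²) → d = √(L/4πS) = √(1.72×10^27/(4π·19770)) = 8.321×10^10 m = 0.5562 AU.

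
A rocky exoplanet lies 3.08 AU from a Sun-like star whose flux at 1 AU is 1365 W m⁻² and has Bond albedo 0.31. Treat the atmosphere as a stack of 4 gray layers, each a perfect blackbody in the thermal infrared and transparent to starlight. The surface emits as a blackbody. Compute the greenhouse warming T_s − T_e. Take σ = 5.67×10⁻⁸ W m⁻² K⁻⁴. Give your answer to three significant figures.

71.7 kelvin

By the inverse-square law, S = 1365/3.08² = 143.9 W m⁻².
The effective emission temperature is T_e = [S(1−α)/(4σ)]^¼ = 144.6 K.
T_s = (N+1)^(1/4)·T_e = 216.3 K.
Warming: T_s − T_e = 71.65 K.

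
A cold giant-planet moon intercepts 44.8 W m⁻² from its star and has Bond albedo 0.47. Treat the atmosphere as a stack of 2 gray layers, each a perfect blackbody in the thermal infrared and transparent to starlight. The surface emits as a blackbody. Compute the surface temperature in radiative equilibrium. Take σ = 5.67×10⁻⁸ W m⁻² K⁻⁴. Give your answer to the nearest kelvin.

Top-of-atmosphere balance: σT_e⁴ = S(1−α)/4 = 5.936 W m⁻² → T_e = 101.2 K.
Layer-by-layer balance gives σT_s⁴ = (N+1)σT_e⁴, so T_s = 3^¼·101.2 = 133.1 K.

133 K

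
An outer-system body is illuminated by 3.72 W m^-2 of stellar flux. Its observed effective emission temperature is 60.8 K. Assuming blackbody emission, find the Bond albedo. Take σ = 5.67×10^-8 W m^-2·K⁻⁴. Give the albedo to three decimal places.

Rearranging the radiative balance, α = 1 − 4σT⁴/S.
4σT⁴ = 4·5.67×10⁻⁸·(60.8)⁴ = 3.099 W m^-2.
1−α = 3.099/3.720 = 0.8331, so α = 0.1669.

0.167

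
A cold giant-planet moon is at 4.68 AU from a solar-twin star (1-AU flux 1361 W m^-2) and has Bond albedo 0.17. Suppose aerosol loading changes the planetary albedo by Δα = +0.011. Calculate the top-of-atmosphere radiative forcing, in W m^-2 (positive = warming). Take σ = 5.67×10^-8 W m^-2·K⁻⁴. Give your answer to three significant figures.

-0.171 W m^-2

Flux at the orbit: S = 1361/(4.68)² = 62.14 W m^-2.
TOA radiative forcing: ΔF = −S·Δα/4 = −62.14·(+0.011)/4 = -0.1709 W m^-2.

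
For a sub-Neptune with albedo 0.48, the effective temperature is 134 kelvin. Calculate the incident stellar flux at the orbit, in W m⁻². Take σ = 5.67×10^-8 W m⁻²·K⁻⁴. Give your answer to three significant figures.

From S(1−α)/4 = σT⁴: S = 4σT⁴/(1−α).
σT⁴ = 5.67×10⁻⁸·(134)⁴ = 18.28 W m⁻².
So S = 4×18.28/(1−0.48) = 140.6 W m⁻².

141 W m⁻²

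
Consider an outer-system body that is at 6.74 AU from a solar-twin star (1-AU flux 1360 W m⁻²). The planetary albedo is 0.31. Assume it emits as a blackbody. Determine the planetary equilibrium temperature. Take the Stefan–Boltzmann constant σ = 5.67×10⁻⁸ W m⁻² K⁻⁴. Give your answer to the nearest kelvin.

98 K

By the inverse-square law, S = 1360/6.74² = 29.94 W m⁻².
The planet absorbs (1−α)S over its disc πR² and re-emits over 4πR², so the mean absorbed flux is (1−0.31)·29.94/4 = 5.164 W m⁻².
Balancing against σT⁴: T = (5.164/5.67×10⁻⁸)^(1/4) = 97.69 K.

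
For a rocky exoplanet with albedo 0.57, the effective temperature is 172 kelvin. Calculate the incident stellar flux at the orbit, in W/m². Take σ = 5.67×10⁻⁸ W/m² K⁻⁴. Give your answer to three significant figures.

Invert the energy balance for S: S = 4σT⁴/(1−α).
σT⁴ = 5.67×10⁻⁸·(172)⁴ = 49.62 W/m².
S = 4·49.62/0.43 = 461.6 W/m².

462 W/m²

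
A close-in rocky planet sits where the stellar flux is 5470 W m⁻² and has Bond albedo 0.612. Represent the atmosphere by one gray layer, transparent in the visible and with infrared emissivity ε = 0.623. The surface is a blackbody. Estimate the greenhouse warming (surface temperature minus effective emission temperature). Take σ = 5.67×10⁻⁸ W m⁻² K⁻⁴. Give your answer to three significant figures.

30.4 K

At the top of the atmosphere, σT_e⁴ = S(1−α)/4 = 530.6 W m⁻², giving T_e = 311.0 K.
The surface balance (absorbed SW + ε·downward IR = σT_s⁴) with T_a⁴ = T_s⁴/2 reduces to T_s = T_e·[2/(2−ε)]^¼ = 341.4 K.
T_s − T_e = 341.4 − 311.0 = 30.42 K.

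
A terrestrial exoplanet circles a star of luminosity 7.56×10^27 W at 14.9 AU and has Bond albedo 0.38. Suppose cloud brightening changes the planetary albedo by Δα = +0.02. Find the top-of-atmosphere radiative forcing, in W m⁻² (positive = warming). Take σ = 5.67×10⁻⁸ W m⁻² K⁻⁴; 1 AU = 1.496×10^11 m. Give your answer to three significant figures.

d = 14.9 × 1.496×10^11 m = 2.229×10^12 m.
Flux at the orbit: S = L/(4πd²) = 7.56×10^27/(4π·(2.23×10^12)²) = 121.1 W m⁻².
ΔF = −(S/4)Δα = −(121.1/4)×(+0.02) = -0.6054 W m⁻².

-0.605 W m⁻²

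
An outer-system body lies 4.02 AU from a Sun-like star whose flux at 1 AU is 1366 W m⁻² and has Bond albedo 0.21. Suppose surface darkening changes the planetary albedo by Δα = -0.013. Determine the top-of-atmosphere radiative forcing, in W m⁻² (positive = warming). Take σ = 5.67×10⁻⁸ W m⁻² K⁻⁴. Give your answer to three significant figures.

Flux at the orbit: S = 1366/(4.02)² = 84.53 W m⁻².
ΔF = −(S/4)Δα = −(84.53/4)×(-0.013) = 0.2747 W m⁻².

0.275 W m⁻²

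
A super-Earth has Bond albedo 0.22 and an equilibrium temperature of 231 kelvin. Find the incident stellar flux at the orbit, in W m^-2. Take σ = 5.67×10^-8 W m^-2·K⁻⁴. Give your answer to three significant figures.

From S(1−α)/4 = σT⁴: S = 4σT⁴/(1−α).
σT⁴ = 5.67×10⁻⁸·(231)⁴ = 161.4 W m^-2.
S = 4·161.4/0.78 = 827.9 W m^-2.

828 W m^-2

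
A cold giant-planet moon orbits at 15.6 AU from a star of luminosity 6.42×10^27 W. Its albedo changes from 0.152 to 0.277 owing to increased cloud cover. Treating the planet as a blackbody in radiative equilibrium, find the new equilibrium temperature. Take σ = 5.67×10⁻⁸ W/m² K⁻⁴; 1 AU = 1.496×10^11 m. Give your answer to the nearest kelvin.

132 kelvin

d = 15.6 × 1.496×10^11 m = 2.334×10^12 m.
Spreading L over a sphere of radius d: S = 6.42×10^27/(4π·2.33×10^12²) = 93.80 W/m².
New equilibrium: T₂ = [(1−0.277)·93.80/(4σ)]^(1/4) = 131.5 K.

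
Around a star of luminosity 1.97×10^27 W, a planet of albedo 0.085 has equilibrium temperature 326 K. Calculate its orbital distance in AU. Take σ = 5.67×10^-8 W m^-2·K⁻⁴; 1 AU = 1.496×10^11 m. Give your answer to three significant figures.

1.58 AU

Energy balance gives S = 4σT⁴/(1−α) = 2800 W m^-2.
S = L/(4πd²) → d = √(L/4πS) = √(1.97×10^27/(4π·2800)) = 2.366×10^11 m = 1.582 AU.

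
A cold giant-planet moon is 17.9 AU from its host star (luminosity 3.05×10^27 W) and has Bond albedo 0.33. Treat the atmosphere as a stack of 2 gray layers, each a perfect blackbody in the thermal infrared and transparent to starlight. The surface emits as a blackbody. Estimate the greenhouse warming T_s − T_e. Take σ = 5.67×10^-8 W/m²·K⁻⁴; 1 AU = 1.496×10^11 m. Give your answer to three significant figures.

31.6 K

d = 17.9 × 1.496×10^11 m = 2.678×10^12 m.
Spreading L over a sphere of radius d: S = 3.05×10^27/(4π·2.68×10^12²) = 33.85 W/m².
OLR = S(1−α)/4 = 5.669 W/m²; the top layer radiates at T_e = 100.0 K.
T_s = (N+1)^(1/4)·T_e = 131.6 K.
Warming: T_s − T_e = 31.61 K.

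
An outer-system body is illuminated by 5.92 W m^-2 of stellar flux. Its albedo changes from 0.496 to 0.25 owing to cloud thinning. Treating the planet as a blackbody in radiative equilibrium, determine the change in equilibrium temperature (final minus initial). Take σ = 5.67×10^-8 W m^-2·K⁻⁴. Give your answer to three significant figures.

Initial: T₁ = [S(1−0.496)/(4σ)]^(1/4) = 60.23 K.
After:  T₂ = [5.920·0.75/(4σ)]^(1/4) = 66.52 K.
Change: 66.52 − 60.23 = 6.292 K.

6.29 K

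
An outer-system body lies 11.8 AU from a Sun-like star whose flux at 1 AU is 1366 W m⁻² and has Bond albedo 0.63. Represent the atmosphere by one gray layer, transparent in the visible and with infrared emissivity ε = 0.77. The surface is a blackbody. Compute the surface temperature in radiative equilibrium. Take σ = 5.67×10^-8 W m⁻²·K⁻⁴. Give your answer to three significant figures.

Irradiance scales as 1/d², so S = 1366 W m⁻² × (1/11.8)² = 9.810 W m⁻².
The planet radiates to space at T_e = [S(1−α)/(4σ)]^(1/4) = 63.25 K.
For a single slab of emissivity ε, T_s⁴ = 2T_e⁴/(2−ε); thus T_s = 63.25·(1.626)^(1/4) = 71.42 K.

71.4 kelvin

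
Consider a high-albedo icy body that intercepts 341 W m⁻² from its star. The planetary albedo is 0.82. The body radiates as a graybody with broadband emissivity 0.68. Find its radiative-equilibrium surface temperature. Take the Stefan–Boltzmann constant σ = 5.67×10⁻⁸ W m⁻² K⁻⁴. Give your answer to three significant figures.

Averaging over the sphere, the absorbed flux is S(1−α)/4 = 15.35 W m⁻².
Radiative balance εσT⁴ = 15.35 gives T = [15.35/(0.68·σ)]^(1/4) = 141.2 K.

141 K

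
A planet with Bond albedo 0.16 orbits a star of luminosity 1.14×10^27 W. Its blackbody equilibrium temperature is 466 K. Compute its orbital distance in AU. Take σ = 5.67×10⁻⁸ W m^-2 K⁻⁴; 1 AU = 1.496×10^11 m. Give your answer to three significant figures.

Energy balance gives S = 4σT⁴/(1−α) = 12730 W m^-2.
S = L/(4πd²) → d = √(L/4πS) = √(1.14×10^27/(4π·12730)) = 8.441×10^10 m = 0.5642 AU.

0.564 AU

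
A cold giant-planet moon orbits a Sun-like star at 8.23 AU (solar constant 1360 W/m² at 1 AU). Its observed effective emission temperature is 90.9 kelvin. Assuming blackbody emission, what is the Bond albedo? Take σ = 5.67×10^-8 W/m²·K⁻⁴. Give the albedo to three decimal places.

0.229

Flux at the orbit: S = 1360/(8.23)² = 20.08 W/m².
Rearranging the radiative balance, α = 1 − 4σT⁴/S.
4σT⁴ = 4·5.67×10⁻⁸·(90.9)⁴ = 15.48 W/m².
1−α = 15.48/20.08 = 0.7712, so α = 0.2288.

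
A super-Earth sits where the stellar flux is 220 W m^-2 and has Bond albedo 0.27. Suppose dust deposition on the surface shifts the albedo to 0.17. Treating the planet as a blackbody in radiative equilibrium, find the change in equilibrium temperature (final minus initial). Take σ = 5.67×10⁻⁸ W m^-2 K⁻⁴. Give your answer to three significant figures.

5.32 K

With α = 0.27, T₁ = 163.1 K.
After:  T₂ = [220.0·0.83/(4σ)]^(1/4) = 168.4 K.
ΔT = T₂ − T₁ = 5.321 K.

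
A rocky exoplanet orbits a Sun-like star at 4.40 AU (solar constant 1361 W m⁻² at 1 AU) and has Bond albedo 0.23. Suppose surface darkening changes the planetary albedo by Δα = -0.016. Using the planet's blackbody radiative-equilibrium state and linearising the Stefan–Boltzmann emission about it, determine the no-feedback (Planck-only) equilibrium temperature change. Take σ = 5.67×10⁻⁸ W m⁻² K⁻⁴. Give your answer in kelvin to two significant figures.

0.65 kelvin

Irradiance scales as 1/d², so S = 1361 W m⁻² × (1/4.40)² = 70.30 W m⁻².
The baseline emission temperature is T_e = 124.3 K.
TOA radiative forcing: ΔF = −S·Δα/4 = −70.30·(-0.016)/4 = 0.2812 W m⁻².
Planck response: λ_P = 4σT_e³ = 4·5.67×10⁻⁸·(124.3)³ = 0.4355 W m⁻²/K.
ΔT₀ = ΔF/λ_P = 0.2812/0.4355 = 0.646 K.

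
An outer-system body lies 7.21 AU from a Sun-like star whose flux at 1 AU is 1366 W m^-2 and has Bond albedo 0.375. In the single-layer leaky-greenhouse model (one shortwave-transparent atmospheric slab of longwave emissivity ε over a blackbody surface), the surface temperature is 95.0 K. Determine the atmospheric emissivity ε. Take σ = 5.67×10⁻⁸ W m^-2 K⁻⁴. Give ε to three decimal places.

Irradiance scales as 1/d², so S = 1366 W m^-2 × (1/7.21)² = 26.28 W m^-2.
First, T_e = [26.28·(1−0.375)/(4σ)]^(1/4) = 92.25 K.
Since (2−ε)/2 = (T_e/T_s)⁴ = 0.8890, ε = 0.2219.

0.222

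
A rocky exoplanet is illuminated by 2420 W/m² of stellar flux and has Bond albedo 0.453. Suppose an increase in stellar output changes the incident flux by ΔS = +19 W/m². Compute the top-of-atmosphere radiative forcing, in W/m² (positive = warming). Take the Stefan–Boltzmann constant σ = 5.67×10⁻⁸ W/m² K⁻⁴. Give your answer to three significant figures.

2.60 W/m²

Only a fraction (1−α) is absorbed and it's spread over 4πR², so ΔF = (1−α)ΔS/4 = 2.598 W/m².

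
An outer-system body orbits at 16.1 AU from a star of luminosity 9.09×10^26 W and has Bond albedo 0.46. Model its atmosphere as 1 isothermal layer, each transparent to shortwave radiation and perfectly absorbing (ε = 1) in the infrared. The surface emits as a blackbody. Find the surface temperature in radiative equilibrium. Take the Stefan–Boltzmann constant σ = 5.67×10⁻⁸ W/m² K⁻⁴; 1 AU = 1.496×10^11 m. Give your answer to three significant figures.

Orbital distance: d = 16.1 AU = 2.409×10^12 m.
Flux at the orbit: S = L/(4πd²) = 9.09×10^26/(4π·(2.41×10^12)²) = 12.47 W/m².
Top-of-atmosphere balance: σT_e⁴ = S(1−α)/4 = 1.683 W/m² → T_e = 73.82 K.
Layer-by-layer balance gives σT_s⁴ = (N+1)σT_e⁴, so T_s = 2^¼·73.82 = 87.78 K.

87.8 kelvin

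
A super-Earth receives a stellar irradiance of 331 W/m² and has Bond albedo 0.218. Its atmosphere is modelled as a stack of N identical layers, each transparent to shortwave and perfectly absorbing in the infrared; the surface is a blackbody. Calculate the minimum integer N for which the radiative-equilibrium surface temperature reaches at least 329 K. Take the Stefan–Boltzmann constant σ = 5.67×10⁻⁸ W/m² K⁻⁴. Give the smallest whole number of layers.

The effective emission temperature is T_e = [S(1−α)/(4σ)]^¼ = 183.8 K.
Since T_s⁴ = (N+1)T_e⁴, we need N ≥ (T_s/T_e)⁴ − 1 = 9.266.
So N ≥ 9.266; the smallest integer is N = 10.

10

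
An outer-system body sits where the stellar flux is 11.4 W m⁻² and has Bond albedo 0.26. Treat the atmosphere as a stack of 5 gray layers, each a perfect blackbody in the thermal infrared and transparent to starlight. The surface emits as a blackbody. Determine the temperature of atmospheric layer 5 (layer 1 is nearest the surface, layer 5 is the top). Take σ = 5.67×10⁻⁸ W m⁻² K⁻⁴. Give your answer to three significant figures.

78.1 K

OLR = S(1−α)/4 = 2.109 W m⁻²; the top layer radiates at T_e = 78.10 K.
Each opaque layer satisfies 2T_j⁴ = T_{j−1}⁴ + T_{j+1}⁴, giving T_k⁴ = (N+1−k)T_e⁴.
T_5 = (1)^(1/4)·78.10 = 78.10 K.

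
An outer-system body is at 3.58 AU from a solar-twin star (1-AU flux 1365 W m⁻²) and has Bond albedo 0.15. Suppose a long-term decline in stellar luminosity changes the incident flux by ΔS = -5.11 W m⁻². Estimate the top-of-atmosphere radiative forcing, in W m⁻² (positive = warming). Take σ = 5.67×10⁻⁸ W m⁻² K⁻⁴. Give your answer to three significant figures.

-1.09 W m⁻²

Irradiance scales as 1/d², so S = 1365 W m⁻² × (1/3.58)² = 106.5 W m⁻².
TOA radiative forcing: ΔF = (1−α)ΔS/4 = 0.85·(-5.11)/4 = -1.086 W m⁻².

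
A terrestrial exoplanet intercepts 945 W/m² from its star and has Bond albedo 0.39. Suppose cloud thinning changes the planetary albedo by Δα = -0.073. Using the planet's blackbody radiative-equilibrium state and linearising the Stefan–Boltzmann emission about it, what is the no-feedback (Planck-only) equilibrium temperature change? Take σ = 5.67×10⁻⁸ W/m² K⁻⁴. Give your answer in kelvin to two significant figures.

6.7 K

Unperturbed T_e = [945.0·(1−0.39)/(4σ)]^¼ = 224.5 K.
ΔF = −(S/4)Δα = −(945.0/4)×(-0.073) = 17.25 W/m².
The Planck feedback parameter is 4σT_e³ = 2.567 W/m²/K.
Hence the no-feedback warming is ΔF/(4σT_e³) = 6.72 K.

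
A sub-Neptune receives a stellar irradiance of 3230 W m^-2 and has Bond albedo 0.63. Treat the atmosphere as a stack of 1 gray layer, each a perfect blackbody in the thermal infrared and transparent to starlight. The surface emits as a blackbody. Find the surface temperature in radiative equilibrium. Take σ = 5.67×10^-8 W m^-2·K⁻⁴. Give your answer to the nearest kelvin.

The effective emission temperature is T_e = [S(1−α)/(4σ)]^¼ = 269.4 K.
With N = 1 opaque layers, T_s = (N+1)^(1/4)·T_e = 2^(1/4)·269.4 = 320.4 K.

320 K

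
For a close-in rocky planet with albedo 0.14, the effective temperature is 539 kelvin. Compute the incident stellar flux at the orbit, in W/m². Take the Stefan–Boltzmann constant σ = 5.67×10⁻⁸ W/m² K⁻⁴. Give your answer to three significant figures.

22300 W/m²

From S(1−α)/4 = σT⁴: S = 4σT⁴/(1−α).
The emitted flux is σT⁴ = 4786 W/m².
S = 4·4786/0.86 = 22260 W/m².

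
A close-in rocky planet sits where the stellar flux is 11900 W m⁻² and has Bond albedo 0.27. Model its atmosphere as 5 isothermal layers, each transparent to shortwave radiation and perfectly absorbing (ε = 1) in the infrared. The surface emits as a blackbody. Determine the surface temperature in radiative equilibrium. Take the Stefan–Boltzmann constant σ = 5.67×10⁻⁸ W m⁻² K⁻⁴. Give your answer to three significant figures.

692 K

The effective emission temperature is T_e = [S(1−α)/(4σ)]^¼ = 442.4 K.
For an N-layer opaque stack, T_s⁴ = (N+1)T_e⁴, hence T_s = (6)^(1/4)×442.4 K = 692.4 K.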